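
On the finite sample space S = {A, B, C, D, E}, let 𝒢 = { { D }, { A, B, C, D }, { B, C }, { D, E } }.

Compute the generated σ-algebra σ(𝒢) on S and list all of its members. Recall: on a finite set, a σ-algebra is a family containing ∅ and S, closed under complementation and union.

σ(𝒢) (16 sets): { {}, { A }, { D }, { E }, { A, D }, { A, E }, { B, C }, { D, E }, { A, B, C }, { A, D, E }, { B, C, D }, { B, C, E }, { A, B, C, D }, { A, B, C, E }, { B, C, D, E }, S }

Check:
Take S₀ = 𝒢 ∪ {∅, S} = { {}, { D }, { B, C }, { D, E }, { A, B, C, D }, S }.
Round 1: 6 new —
  { E }  = ᶜ of { A, B, C, D }
  { A, B, C }  = ᶜ of { D, E }
  { A, D, E }  = ᶜ of { B, C }
  { B, C, D }  = { B, C } ∪ { D }
  { A, B, C, E }  = ᶜ of { D }
  { B, C, D, E }  = { D, E } ∪ { B, C }
  (now 12)
Round 2: 3 new —
  { A }  = ᶜ of { B, C, D, E }
  { A, E }  = ᶜ of { B, C, D }
  { B, C, E }  = { E } ∪ { B, C }
  (now 15)
Round 3. New:
  { A, D }  = ᶜ of { B, C, E }
  (now 16)
Round 4: no new sets; the family is a σ-algebra.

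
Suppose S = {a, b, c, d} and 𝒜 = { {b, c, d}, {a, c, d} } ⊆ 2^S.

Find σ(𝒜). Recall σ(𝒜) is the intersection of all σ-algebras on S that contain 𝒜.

Initial family (4 sets): { {}, {a, c, d}, {b, c, d}, S }.
Step 1: +2 →
  {a}  = complement {b, c, d}
  {b}  = complement {a, c, d}
Step 2: 1 new —
  {a, b}  = {b} ∪ {a}
Step 3. New:
  {c, d}  = complement {a, b}
Step 4: closed — nothing new.

Hence σ(𝒜) has 8 members: { {}, {a}, {b}, {a, b}, {c, d}, {a, c, d}, {b, c, d}, S }.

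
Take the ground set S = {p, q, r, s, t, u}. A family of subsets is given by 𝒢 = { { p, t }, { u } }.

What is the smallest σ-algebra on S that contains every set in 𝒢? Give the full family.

Start: 𝒢 ∪ {∅, S} = { {  }, { u }, { p, t }, S }.
Pass 1 (3 new):
  { p, t, u }  = { p, t } ∪ { u }
  { q, r, s, u }  = complement { p, t }
  { p, q, r, s, t }  = complement { u }
  |family| = 7
Pass 2: +1 →
  { q, r, s }  = complement { p, t, u }
  |family| = 8
After Pass 3 the family is unchanged; done.

Hence σ(𝒢) has 8 members: { {  }, { u }, { p, t }, { p, t, u }, { q, r, s }, { q, r, s, u }, { p, q, r, s, t }, S }.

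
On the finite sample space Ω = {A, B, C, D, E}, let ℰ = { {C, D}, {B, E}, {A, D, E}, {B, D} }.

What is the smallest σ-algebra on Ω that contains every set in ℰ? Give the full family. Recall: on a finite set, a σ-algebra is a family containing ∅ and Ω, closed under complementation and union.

Start: ℰ ∪ {∅, Ω} = { {}, {B, D}, {B, E}, {C, D}, {A, D, E}, Ω }.
Iteration 1 adds 9:
  {B, C}  = {A, D, E}ᶜ
  {A, B, E}  = {C, D}ᶜ
  {A, C, D}  = {B, E}ᶜ
  {A, C, E}  = {B, D}ᶜ
  {B, C, D}  = {C, D} ∪ {B, D}
  {B, D, E}  = {B, E} ∪ {B, D}
  {A, B, D, E}  = {A, D, E} ∪ {B, E}
  {A, C, D, E}  = {A, D, E} ∪ {C, D}
  {B, C, D, E}  = {B, E} ∪ {C, D}
  [15 total]
Iteration 2 adds 8:
  {A}  = {B, C, D, E}ᶜ
  {B}  = {A, C, D, E}ᶜ
  {C}  = {A, B, D, E}ᶜ
  {A, C}  = {B, D, E}ᶜ
  {A, E}  = {B, C, D}ᶜ
  {B, C, E}  = {B, E} ∪ {B, C}
  {A, B, C, D}  = {B, C, D} ∪ {A, C, D}
  {A, B, C, E}  = {B, E} ∪ {A, C, E}
  [23 total]
Iteration 3 (6 new):
  {D}  = {A, B, C, E}ᶜ
  {E}  = {A, B, C, D}ᶜ
  {A, B}  = {B} ∪ {A}
  {A, D}  = {B, C, E}ᶜ
  {A, B, C}  = {B} ∪ {A, C}
  {A, B, D}  = {B, D} ∪ {A}
  [29 total]
Iteration 4: +3 →
  {C, E}  = {A, B, D}ᶜ
  {D, E}  = {A, B, C}ᶜ
  {C, D, E}  = {A, B}ᶜ
  [32 total]
Iteration 5: closed — nothing new.

Therefore σ(ℰ) = { {}, {A}, {B}, {C}, {D}, {E}, {A, B}, {A, C}, {A, D}, {A, E}, {B, C}, {B, D}, {B, E}, {C, D}, {C, E}, {D, E}, {A, B, C}, {A, B, D}, {A, B, E}, {A, C, D}, {A, C, E}, {A, D, E}, {B, C, D}, {B, C, E}, {B, D, E}, {C, D, E}, {A, B, C, D}, {A, B, C, E}, {A, B, D, E}, {A, C, D, E}, {B, C, D, E}, Ω } (|σ(ℰ)| = 32).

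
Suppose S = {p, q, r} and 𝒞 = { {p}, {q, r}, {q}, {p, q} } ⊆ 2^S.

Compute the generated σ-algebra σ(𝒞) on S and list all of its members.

Take S₀ = 𝒞 ∪ {∅, S} = { {}, {p}, {q}, {p, q}, {q, r}, S }.
Iteration 1: 2 new —
  {r}  = {p, q}ᶜ
  {p, r}  = {q}ᶜ
  (now 8)
Iteration 2 adds nothing — fixpoint reached.

σ(𝒞) = { {}, {p}, {q}, {r}, {p, q}, {p, r}, {q, r}, S }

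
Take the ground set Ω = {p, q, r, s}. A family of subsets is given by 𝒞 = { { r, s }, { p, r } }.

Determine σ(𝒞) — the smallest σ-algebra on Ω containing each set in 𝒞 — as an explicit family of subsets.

σ(𝒞) = { {  }, { p }, { q }, { r }, { s }, { p, q }, { p, r }, { p, s }, { q, r }, { q, s }, { r, s }, { p, q, r }, { p, q, s }, { p, r, s }, { q, r, s }, Ω }

Derivation:
Initial family (4 sets): { {  }, { p, r }, { r, s }, Ω }.
Round 1: 3 new —
  { p, q }  = Ω∖{ r, s }
  { q, s }  = Ω∖{ p, r }
  { p, r, s }  = { p, r } ∪ { r, s }
  |family| = 7
Round 2: 4 new —
  { q }  = Ω∖{ p, r, s }
  { p, q, r }  = { p, q } ∪ { p, r }
  { p, q, s }  = { p, q } ∪ { q, s }
  { q, r, s }  = { r, s } ∪ { q, s }
  |family| = 11
Round 3. New:
  { p }  = Ω∖{ q, r, s }
  { r }  = Ω∖{ p, q, s }
  { s }  = Ω∖{ p, q, r }
  |family| = 14
Round 4 adds 2:
  { p, s }  = { s } ∪ { p }
  { q, r }  = { r } ∪ { q }
  |family| = 16
Round 5: stable.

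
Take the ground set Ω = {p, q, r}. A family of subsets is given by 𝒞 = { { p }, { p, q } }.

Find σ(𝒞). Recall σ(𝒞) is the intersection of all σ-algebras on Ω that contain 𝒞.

σ(𝒞) (8 sets): { {}, { p }, { q }, { r }, { p, q }, { p, r }, { q, r }, Ω }

Derivation:
Start: 𝒞 ∪ {∅, Ω} = { {}, { p }, { p, q }, Ω }.
Step 1: +2 →
  { r }  = complement { p, q }
  { q, r }  = complement { p }
  — 6 sets.
Step 2 adds 1:
  { p, r }  = { r } ∪ { p }
  — 7 sets.
Step 3. New:
  { q }  = complement { p, r }
  — 8 sets.
Step 4: stable.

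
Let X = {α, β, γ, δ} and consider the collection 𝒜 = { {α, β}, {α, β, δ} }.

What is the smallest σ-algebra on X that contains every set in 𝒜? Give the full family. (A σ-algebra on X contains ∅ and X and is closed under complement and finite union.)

σ(𝒜) (8 sets): { {}, {γ}, {δ}, {α, β}, {γ, δ}, {α, β, γ}, {α, β, δ}, X }

Derivation:
Seed the family with 𝒜 together with ∅ and X: { {}, {α, β}, {α, β, δ}, X }.
Round 1: 2 new —
  {γ}  = {α, β, δ}ᶜ
  {γ, δ}  = {α, β}ᶜ
  — 6 sets.
Round 2: +1 →
  {α, β, γ}  = {γ} ∪ {α, β}
  — 7 sets.
Round 3: +1 →
  {δ}  = {α, β, γ}ᶜ
  — 8 sets.
Round 4: already closed under ᶜ and ∪.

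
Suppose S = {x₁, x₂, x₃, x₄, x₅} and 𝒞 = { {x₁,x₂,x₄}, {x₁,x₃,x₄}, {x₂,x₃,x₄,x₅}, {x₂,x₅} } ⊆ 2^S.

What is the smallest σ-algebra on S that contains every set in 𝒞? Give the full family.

Start: 𝒞 ∪ {∅, S} = { ∅, {x₂,x₅}, {x₁,x₂,x₄}, {x₁,x₃,x₄}, {x₂,x₃,x₄,x₅}, S }.
Pass 1: +4 →
  {x₁}  = S∖{x₂,x₃,x₄,x₅}
  {x₃,x₅}  = S∖{x₁,x₂,x₄}
  {x₁,x₂,x₃,x₄}  = {x₁,x₃,x₄} ∪ {x₁,x₂,x₄}
  {x₁,x₂,x₄,x₅}  = {x₂,x₅} ∪ {x₁,x₂,x₄}
Pass 2: +6 →
  {x₃}  = S∖{x₁,x₂,x₄,x₅}
  {x₅}  = S∖{x₁,x₂,x₃,x₄}
  {x₁,x₂,x₅}  = {x₂,x₅} ∪ {x₁}
  {x₁,x₃,x₅}  = {x₃,x₅} ∪ {x₁}
  {x₂,x₃,x₅}  = {x₂,x₅} ∪ {x₃,x₅}
  {x₁,x₃,x₄,x₅}  = {x₁,x₃,x₄} ∪ {x₃,x₅}
Pass 3: +7 →
  {x₂}  = S∖{x₁,x₃,x₄,x₅}
  {x₁,x₃}  = {x₃} ∪ {x₁}
  {x₁,x₄}  = S∖{x₂,x₃,x₅}
  {x₁,x₅}  = {x₅} ∪ {x₁}
  {x₂,x₄}  = S∖{x₁,x₃,x₅}
  {x₃,x₄}  = S∖{x₁,x₂,x₅}
  {x₁,x₂,x₃,x₅}  = {x₃} ∪ {x₁,x₂,x₅}
Pass 4 (8 new):
  {x₄}  = S∖{x₁,x₂,x₃,x₅}
  {x₁,x₂}  = {x₂} ∪ {x₁}
  {x₂,x₃}  = {x₂} ∪ {x₃}
  {x₁,x₂,x₃}  = {x₂} ∪ {x₁,x₃}
  {x₁,x₄,x₅}  = {x₅} ∪ {x₁,x₄}
  {x₂,x₃,x₄}  = S∖{x₁,x₅}
  {x₂,x₄,x₅}  = S∖{x₁,x₃}
  {x₃,x₄,x₅}  = {x₃,x₄} ∪ {x₅}
Pass 5: +1 →
  {x₄,x₅}  = S∖{x₁,x₂,x₃}
Pass 6 adds nothing — fixpoint reached.

σ(𝒞) = { ∅, {x₁}, {x₂}, {x₃}, {x₄}, {x₅}, {x₁,x₂}, {x₁,x₃}, {x₁,x₄}, {x₁,x₅}, {x₂,x₃}, {x₂,x₄}, {x₂,x₅}, {x₃,x₄}, {x₃,x₅}, {x₄,x₅}, {x₁,x₂,x₃}, {x₁,x₂,x₄}, {x₁,x₂,x₅}, {x₁,x₃,x₄}, {x₁,x₃,x₅}, {x₁,x₄,x₅}, {x₂,x₃,x₄}, {x₂,x₃,x₅}, {x₂,x₄,x₅}, {x₃,x₄,x₅}, {x₁,x₂,x₃,x₄}, {x₁,x₂,x₃,x₅}, {x₁,x₂,x₄,x₅}, {x₁,x₃,x₄,x₅}, {x₂,x₃,x₄,x₅}, S }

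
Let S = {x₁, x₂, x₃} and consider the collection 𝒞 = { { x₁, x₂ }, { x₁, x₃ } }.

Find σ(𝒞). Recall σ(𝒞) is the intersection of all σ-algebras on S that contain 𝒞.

Initial family (4 sets): { {}, { x₁, x₂ }, { x₁, x₃ }, S }.
Step 1. New:
  { x₂ }  = ᶜ of { x₁, x₃ }
  { x₃ }  = ᶜ of { x₁, x₂ }
  |family| = 6
Step 2: +1 →
  { x₂, x₃ }  = { x₃ } ∪ { x₂ }
  |family| = 7
Step 3. New:
  { x₁ }  = ᶜ of { x₂, x₃ }
  |family| = 8
Step 4: closed — nothing new.

|σ(𝒞)| = 8.  σ(𝒞) = { {}, { x₁ }, { x₂ }, { x₃ }, { x₁, x₂ }, { x₁, x₃ }, { x₂, x₃ }, S }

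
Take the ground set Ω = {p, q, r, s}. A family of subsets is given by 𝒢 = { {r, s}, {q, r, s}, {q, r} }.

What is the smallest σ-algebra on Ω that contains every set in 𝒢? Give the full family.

Start: 𝒢 ∪ {∅, Ω} = { {}, {q, r}, {r, s}, {q, r, s}, Ω }.
Pass 1: 3 new —
  {p}  = complement {q, r, s}
  {p, q}  = complement {r, s}
  {p, s}  = complement {q, r}
  — 8 sets.
Pass 2 (3 new):
  {p, q, r}  = {q, r} ∪ {p, q}
  {p, q, s}  = {p, s} ∪ {p, q}
  {p, r, s}  = {r, s} ∪ {p, s}
  — 11 sets.
Pass 3: 3 new —
  {q}  = complement {p, r, s}
  {r}  = complement {p, q, s}
  {s}  = complement {p, q, r}
  — 14 sets.
Pass 4: +2 →
  {p, r}  = {r} ∪ {p}
  {q, s}  = {s} ∪ {q}
  — 16 sets.
Pass 5: already closed under ᶜ and ∪.

σ(𝒢) = { {}, {p}, {q}, {r}, {s}, {p, q}, {p, r}, {p, s}, {q, r}, {q, s}, {r, s}, {p, q, r}, {p, q, s}, {p, r, s}, {q, r, s}, Ω }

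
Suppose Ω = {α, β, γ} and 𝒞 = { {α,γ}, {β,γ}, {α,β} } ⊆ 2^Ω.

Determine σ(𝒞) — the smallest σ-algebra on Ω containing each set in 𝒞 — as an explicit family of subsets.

Initial family (5 sets): { {}, {α,β}, {α,γ}, {β,γ}, Ω }.
Pass 1 (3 new):
  {α}  = ᶜ of {β,γ}
  {β}  = ᶜ of {α,γ}
  {γ}  = ᶜ of {α,β}
  (now 8)
After Pass 2 the family is unchanged; done.

|σ(𝒞)| = 8.  σ(𝒞) = { {}, {α}, {β}, {γ}, {α,β}, {α,γ}, {β,γ}, Ω }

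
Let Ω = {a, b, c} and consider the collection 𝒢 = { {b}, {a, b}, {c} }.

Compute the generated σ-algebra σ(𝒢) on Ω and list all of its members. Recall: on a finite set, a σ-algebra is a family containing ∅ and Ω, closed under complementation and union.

|σ(𝒢)| = 8.  σ(𝒢) = { {}, {a}, {b}, {c}, {a, b}, {a, c}, {b, c}, Ω }

Trace:
Initial family (5 sets): { {}, {b}, {c}, {a, b}, Ω }.
Iteration 1 (2 new):
  {a, c}  = {b}ᶜ
  {b, c}  = {c} ∪ {b}
  [7 total]
Iteration 2: 1 new —
  {a}  = {b, c}ᶜ
  [8 total]
After Iteration 3 the family is unchanged; done.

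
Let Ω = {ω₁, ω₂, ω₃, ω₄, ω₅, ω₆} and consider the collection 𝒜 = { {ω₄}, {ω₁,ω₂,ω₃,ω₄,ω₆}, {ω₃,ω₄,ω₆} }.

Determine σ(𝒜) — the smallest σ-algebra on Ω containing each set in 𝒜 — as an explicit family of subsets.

Take S₀ = 𝒜 ∪ {∅, Ω} = { {}, {ω₄}, {ω₃,ω₄,ω₆}, {ω₁,ω₂,ω₃,ω₄,ω₆}, Ω }.
Pass 1 adds 3:
  {ω₅}  = {ω₁,ω₂,ω₃,ω₄,ω₆}ᶜ
  {ω₁,ω₂,ω₅}  = {ω₃,ω₄,ω₆}ᶜ
  {ω₁,ω₂,ω₃,ω₅,ω₆}  = {ω₄}ᶜ
  — 8 sets.
Pass 2: 3 new —
  {ω₄,ω₅}  = {ω₄} ∪ {ω₅}
  {ω₁,ω₂,ω₄,ω₅}  = {ω₄} ∪ {ω₁,ω₂,ω₅}
  {ω₃,ω₄,ω₅,ω₆}  = {ω₃,ω₄,ω₆} ∪ {ω₅}
  — 11 sets.
Pass 3: 3 new —
  {ω₁,ω₂}  = {ω₃,ω₄,ω₅,ω₆}ᶜ
  {ω₃,ω₆}  = {ω₁,ω₂,ω₄,ω₅}ᶜ
  {ω₁,ω₂,ω₃,ω₆}  = {ω₄,ω₅}ᶜ
  — 14 sets.
Pass 4: 2 new —
  {ω₁,ω₂,ω₄}  = {ω₁,ω₂} ∪ {ω₄}
  {ω₃,ω₅,ω₆}  = {ω₃,ω₆} ∪ {ω₅}
  — 16 sets.
Pass 5: already closed under ᶜ and ∪.

Hence σ(𝒜) has 16 members: { {}, {ω₄}, {ω₅}, {ω₁,ω₂}, {ω₃,ω₆}, {ω₄,ω₅}, {ω₁,ω₂,ω₄}, {ω₁,ω₂,ω₅}, {ω₃,ω₄,ω₆}, {ω₃,ω₅,ω₆}, {ω₁,ω₂,ω₃,ω₆}, {ω₁,ω₂,ω₄,ω₅}, {ω₃,ω₄,ω₅,ω₆}, {ω₁,ω₂,ω₃,ω₄,ω₆}, {ω₁,ω₂,ω₃,ω₅,ω₆}, Ω }.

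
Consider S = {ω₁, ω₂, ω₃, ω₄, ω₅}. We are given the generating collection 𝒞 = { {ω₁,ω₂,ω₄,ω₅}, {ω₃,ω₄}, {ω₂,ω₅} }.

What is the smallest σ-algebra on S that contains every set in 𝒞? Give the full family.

Seed the family with 𝒞 together with ∅ and S: { ∅, {ω₂,ω₅}, {ω₃,ω₄}, {ω₁,ω₂,ω₄,ω₅}, S }.
Iteration 1: 4 new —
  {ω₃}  = {ω₁,ω₂,ω₄,ω₅}ᶜ
  {ω₁,ω₂,ω₅}  = {ω₃,ω₄}ᶜ
  {ω₁,ω₃,ω₄}  = {ω₂,ω₅}ᶜ
  {ω₂,ω₃,ω₄,ω₅}  = {ω₂,ω₅} ∪ {ω₃,ω₄}
  — 9 sets.
Iteration 2 adds 3:
  {ω₁}  = {ω₂,ω₃,ω₄,ω₅}ᶜ
  {ω₂,ω₃,ω₅}  = {ω₂,ω₅} ∪ {ω₃}
  {ω₁,ω₂,ω₃,ω₅}  = {ω₃} ∪ {ω₁,ω₂,ω₅}
  — 12 sets.
Iteration 3 adds 3:
  {ω₄}  = {ω₁,ω₂,ω₃,ω₅}ᶜ
  {ω₁,ω₃}  = {ω₃} ∪ {ω₁}
  {ω₁,ω₄}  = {ω₂,ω₃,ω₅}ᶜ
  — 15 sets.
Iteration 4 adds 1:
  {ω₂,ω₄,ω₅}  = {ω₁,ω₃}ᶜ
  — 16 sets.
Iteration 5: already closed under ᶜ and ∪.

Hence σ(𝒞) has 16 members: { ∅, {ω₁}, {ω₃}, {ω₄}, {ω₁,ω₃}, {ω₁,ω₄}, {ω₂,ω₅}, {ω₃,ω₄}, {ω₁,ω₂,ω₅}, {ω₁,ω₃,ω₄}, {ω₂,ω₃,ω₅}, {ω₂,ω₄,ω₅}, {ω₁,ω₂,ω₃,ω₅}, {ω₁,ω₂,ω₄,ω₅}, {ω₂,ω₃,ω₄,ω₅}, S }.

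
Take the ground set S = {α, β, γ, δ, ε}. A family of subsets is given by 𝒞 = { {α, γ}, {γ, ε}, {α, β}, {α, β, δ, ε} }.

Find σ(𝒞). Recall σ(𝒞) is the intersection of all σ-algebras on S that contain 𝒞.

Begin from { {}, {α, β}, {α, γ}, {γ, ε}, {α, β, δ, ε}, S } (that is, 𝒞 plus ∅ and S).
Iteration 1: 7 new —
  {γ}  = ᶜ of {α, β, δ, ε}
  {α, β, γ}  = {α, β} ∪ {α, γ}
  {α, β, δ}  = ᶜ of {γ, ε}
  {α, γ, ε}  = {α, γ} ∪ {γ, ε}
  {β, δ, ε}  = ᶜ of {α, γ}
  {γ, δ, ε}  = ᶜ of {α, β}
  {α, β, γ, ε}  = {α, β} ∪ {γ, ε}
  [13 total]
Iteration 2: 6 new —
  {δ}  = ᶜ of {α, β, γ, ε}
  {β, δ}  = ᶜ of {α, γ, ε}
  {δ, ε}  = ᶜ of {α, β, γ}
  {α, β, γ, δ}  = {α, β, γ} ∪ {α, β, δ}
  {α, γ, δ, ε}  = {γ, δ, ε} ∪ {α, γ, ε}
  {β, γ, δ, ε}  = {γ, δ, ε} ∪ {β, δ, ε}
  [19 total]
Iteration 3 (6 new):
  {α}  = ᶜ of {β, γ, δ, ε}
  {β}  = ᶜ of {α, γ, δ, ε}
  {ε}  = ᶜ of {α, β, γ, δ}
  {γ, δ}  = {γ} ∪ {δ}
  {α, γ, δ}  = {α, γ} ∪ {δ}
  {β, γ, δ}  = {β, δ} ∪ {γ}
  [25 total]
Iteration 4: +7 →
  {α, δ}  = {δ} ∪ {α}
  {α, ε}  = ᶜ of {β, γ, δ}
  {β, γ}  = {β} ∪ {γ}
  {β, ε}  = ᶜ of {α, γ, δ}
  {α, β, ε}  = ᶜ of {γ, δ}
  {α, δ, ε}  = {δ, ε} ∪ {α}
  {β, γ, ε}  = {β} ∪ {γ, ε}
  [32 total]
After Iteration 5 the family is unchanged; done.

Hence σ(𝒞) has 32 members: { {}, {α}, {β}, {γ}, {δ}, {ε}, {α, β}, {α, γ}, {α, δ}, {α, ε}, {β, γ}, {β, δ}, {β, ε}, {γ, δ}, {γ, ε}, {δ, ε}, {α, β, γ}, {α, β, δ}, {α, β, ε}, {α, γ, δ}, {α, γ, ε}, {α, δ, ε}, {β, γ, δ}, {β, γ, ε}, {β, δ, ε}, {γ, δ, ε}, {α, β, γ, δ}, {α, β, γ, ε}, {α, β, δ, ε}, {α, γ, δ, ε}, {β, γ, δ, ε}, S }.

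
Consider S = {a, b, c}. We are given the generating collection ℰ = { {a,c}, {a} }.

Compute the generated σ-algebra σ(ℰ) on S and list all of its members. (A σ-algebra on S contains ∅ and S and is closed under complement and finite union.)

Seed the family with ℰ together with ∅ and S: { {}, {a}, {a,c}, S }.
Iteration 1 (2 new):
  {b}  = ᶜ of {a,c}
  {b,c}  = ᶜ of {a}
  |family| = 6
Iteration 2 adds 1:
  {a,b}  = {b} ∪ {a}
  |family| = 7
Iteration 3 (1 new):
  {c}  = ᶜ of {a,b}
  |family| = 8
Iteration 4: stable.

Therefore σ(ℰ) = { {}, {a}, {b}, {c}, {a,b}, {a,c}, {b,c}, S } (|σ(ℰ)| = 8).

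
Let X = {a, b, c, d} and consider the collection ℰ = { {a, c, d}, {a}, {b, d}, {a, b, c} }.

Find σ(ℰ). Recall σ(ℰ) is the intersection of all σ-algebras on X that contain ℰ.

σ(ℰ) = { {}, {a}, {b}, {c}, {d}, {a, b}, {a, c}, {a, d}, {b, c}, {b, d}, {c, d}, {a, b, c}, {a, b, d}, {a, c, d}, {b, c, d}, X }

Working:
Start: ℰ ∪ {∅, X} = { {}, {a}, {b, d}, {a, b, c}, {a, c, d}, X }.
Pass 1 (5 new):
  {b}  = {a, c, d}ᶜ
  {d}  = {a, b, c}ᶜ
  {a, c}  = {b, d}ᶜ
  {a, b, d}  = {b, d} ∪ {a}
  {b, c, d}  = {a}ᶜ
  |family| = 11
Pass 2 adds 3:
  {c}  = {a, b, d}ᶜ
  {a, b}  = {b} ∪ {a}
  {a, d}  = {d} ∪ {a}
  |family| = 14
Pass 3: 2 new —
  {b, c}  = {a, d}ᶜ
  {c, d}  = {a, b}ᶜ
  |family| = 16
Pass 4: closed — nothing new.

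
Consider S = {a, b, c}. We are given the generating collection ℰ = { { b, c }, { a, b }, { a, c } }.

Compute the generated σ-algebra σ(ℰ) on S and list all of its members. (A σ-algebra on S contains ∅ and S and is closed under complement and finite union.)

σ(ℰ) (8 sets): { {  }, { a }, { b }, { c }, { a, b }, { a, c }, { b, c }, S }

Check:
Start: ℰ ∪ {∅, S} = { {  }, { a, b }, { a, c }, { b, c }, S }.
Step 1: +3 →
  { a }  = S∖{ b, c }
  { b }  = S∖{ a, c }
  { c }  = S∖{ a, b }
  [8 total]
After Step 2 the family is unchanged; done.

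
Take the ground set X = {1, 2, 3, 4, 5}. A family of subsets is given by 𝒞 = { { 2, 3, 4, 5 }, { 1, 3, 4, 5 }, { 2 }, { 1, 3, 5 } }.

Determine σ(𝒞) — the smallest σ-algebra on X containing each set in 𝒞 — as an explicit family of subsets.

Start: 𝒞 ∪ {∅, X} = { ∅, { 2 }, { 1, 3, 5 }, { 1, 3, 4, 5 }, { 2, 3, 4, 5 }, X }.
Step 1 (3 new):
  { 1 }  = ᶜ of { 2, 3, 4, 5 }
  { 2, 4 }  = ᶜ of { 1, 3, 5 }
  { 1, 2, 3, 5 }  = { 1, 3, 5 } ∪ { 2 }
  [9 total]
Step 2 (3 new):
  { 4 }  = ᶜ of { 1, 2, 3, 5 }
  { 1, 2 }  = { 2 } ∪ { 1 }
  { 1, 2, 4 }  = { 2, 4 } ∪ { 1 }
  [12 total]
Step 3: +3 →
  { 1, 4 }  = { 4 } ∪ { 1 }
  { 3, 5 }  = ᶜ of { 1, 2, 4 }
  { 3, 4, 5 }  = ᶜ of { 1, 2 }
  [15 total]
Step 4 (1 new):
  { 2, 3, 5 }  = ᶜ of { 1, 4 }
  [16 total]
Step 5 adds nothing — fixpoint reached.

Hence σ(𝒞) has 16 members: { ∅, { 1 }, { 2 }, { 4 }, { 1, 2 }, { 1, 4 }, { 2, 4 }, { 3, 5 }, { 1, 2, 4 }, { 1, 3, 5 }, { 2, 3, 5 }, { 3, 4, 5 }, { 1, 2, 3, 5 }, { 1, 3, 4, 5 }, { 2, 3, 4, 5 }, X }.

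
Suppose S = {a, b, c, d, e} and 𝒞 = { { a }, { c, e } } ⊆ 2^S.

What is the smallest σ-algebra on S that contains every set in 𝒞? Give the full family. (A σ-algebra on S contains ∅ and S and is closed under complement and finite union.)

Start: 𝒞 ∪ {∅, S} = { {}, { a }, { c, e }, S }.
Pass 1: 3 new —
  { a, b, d }  = S∖{ c, e }
  { a, c, e }  = { c, e } ∪ { a }
  { b, c, d, e }  = S∖{ a }
Pass 2. New:
  { b, d }  = S∖{ a, c, e }
Pass 3: stable.

Therefore σ(𝒞) = { {}, { a }, { b, d }, { c, e }, { a, b, d }, { a, c, e }, { b, c, d, e }, S } (|σ(𝒞)| = 8).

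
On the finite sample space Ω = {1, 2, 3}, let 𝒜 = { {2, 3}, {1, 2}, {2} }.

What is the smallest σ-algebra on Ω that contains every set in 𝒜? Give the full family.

Take S₀ = 𝒜 ∪ {∅, Ω} = { ∅, {2}, {1, 2}, {2, 3}, Ω }.
Pass 1 adds 3:
  {1}  = {2, 3}ᶜ
  {3}  = {1, 2}ᶜ
  {1, 3}  = {2}ᶜ
Pass 2 adds nothing — fixpoint reached.

|σ(𝒜)| = 8.  σ(𝒜) = { ∅, {1}, {2}, {3}, {1, 2}, {1, 3}, {2, 3}, Ω }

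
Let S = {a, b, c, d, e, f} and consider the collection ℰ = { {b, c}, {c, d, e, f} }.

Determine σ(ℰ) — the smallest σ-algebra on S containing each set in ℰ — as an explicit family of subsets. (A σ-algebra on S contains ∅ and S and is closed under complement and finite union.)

Start: ℰ ∪ {∅, S} = { {}, {b, c}, {c, d, e, f}, S }.
Pass 1: 3 new —
  {a, b}  = {c, d, e, f}ᶜ
  {a, d, e, f}  = {b, c}ᶜ
  {b, c, d, e, f}  = {c, d, e, f} ∪ {b, c}
  [7 total]
Pass 2 adds 4:
  {a}  = {b, c, d, e, f}ᶜ
  {a, b, c}  = {b, c} ∪ {a, b}
  {a, b, d, e, f}  = {a, b} ∪ {a, d, e, f}
  {a, c, d, e, f}  = {c, d, e, f} ∪ {a, d, e, f}
  [11 total]
Pass 3. New:
  {b}  = {a, c, d, e, f}ᶜ
  {c}  = {a, b, d, e, f}ᶜ
  {d, e, f}  = {a, b, c}ᶜ
  [14 total]
Pass 4: 2 new —
  {a, c}  = {c} ∪ {a}
  {b, d, e, f}  = {b} ∪ {d, e, f}
  [16 total]
Pass 5: stable.

Therefore σ(ℰ) = { {}, {a}, {b}, {c}, {a, b}, {a, c}, {b, c}, {a, b, c}, {d, e, f}, {a, d, e, f}, {b, d, e, f}, {c, d, e, f}, {a, b, d, e, f}, {a, c, d, e, f}, {b, c, d, e, f}, S } (|σ(ℰ)| = 16).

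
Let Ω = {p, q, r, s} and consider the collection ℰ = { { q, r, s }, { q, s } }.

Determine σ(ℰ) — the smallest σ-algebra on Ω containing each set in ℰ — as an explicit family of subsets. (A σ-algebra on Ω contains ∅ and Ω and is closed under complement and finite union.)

Begin from { ∅, { q, s }, { q, r, s }, Ω } (that is, ℰ plus ∅ and Ω).
Step 1. New:
  { p }  = Ω∖{ q, r, s }
  { p, r }  = Ω∖{ q, s }
  |family| = 6
Step 2. New:
  { p, q, s }  = { q, s } ∪ { p }
  |family| = 7
Step 3 (1 new):
  { r }  = Ω∖{ p, q, s }
  |family| = 8
Step 4: closed — nothing new.

Therefore σ(ℰ) = { ∅, { p }, { r }, { p, r }, { q, s }, { p, q, s }, { q, r, s }, Ω } (|σ(ℰ)| = 8).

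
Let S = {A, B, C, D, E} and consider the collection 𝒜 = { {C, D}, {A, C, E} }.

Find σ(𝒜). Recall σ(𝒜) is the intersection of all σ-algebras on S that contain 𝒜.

Take S₀ = 𝒜 ∪ {∅, S} = { {}, {C, D}, {A, C, E}, S }.
Iteration 1 adds 3:
  {B, D}  = S∖{A, C, E}
  {A, B, E}  = S∖{C, D}
  {A, C, D, E}  = {A, C, E} ∪ {C, D}
  — 7 sets.
Iteration 2. New:
  {B}  = S∖{A, C, D, E}
  {B, C, D}  = {C, D} ∪ {B, D}
  {A, B, C, E}  = {A, B, E} ∪ {A, C, E}
  {A, B, D, E}  = {A, B, E} ∪ {B, D}
  — 11 sets.
Iteration 3. New:
  {C}  = S∖{A, B, D, E}
  {D}  = S∖{A, B, C, E}
  {A, E}  = S∖{B, C, D}
  — 14 sets.
Iteration 4 adds 2:
  {B, C}  = {C} ∪ {B}
  {A, D, E}  = {A, E} ∪ {D}
  — 16 sets.
Iteration 5: stable.

Hence σ(𝒜) has 16 members: { {}, {B}, {C}, {D}, {A, E}, {B, C}, {B, D}, {C, D}, {A, B, E}, {A, C, E}, {A, D, E}, {B, C, D}, {A, B, C, E}, {A, B, D, E}, {A, C, D, E}, S }.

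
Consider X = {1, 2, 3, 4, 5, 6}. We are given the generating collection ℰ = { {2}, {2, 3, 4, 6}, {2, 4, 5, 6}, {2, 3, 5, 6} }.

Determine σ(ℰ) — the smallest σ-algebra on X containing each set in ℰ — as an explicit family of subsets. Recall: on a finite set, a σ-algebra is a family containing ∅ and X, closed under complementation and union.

Initial family (6 sets): { {}, {2}, {2, 3, 4, 6}, {2, 3, 5, 6}, {2, 4, 5, 6}, X }.
Iteration 1: 5 new —
  {1, 3}  = ᶜ of {2, 4, 5, 6}
  {1, 4}  = ᶜ of {2, 3, 5, 6}
  {1, 5}  = ᶜ of {2, 3, 4, 6}
  {1, 3, 4, 5, 6}  = ᶜ of {2}
  {2, 3, 4, 5, 6}  = {2, 4, 5, 6} ∪ {2, 3, 4, 6}
  |family| = 11
Iteration 2 (10 new):
  {1}  = ᶜ of {2, 3, 4, 5, 6}
  {1, 2, 3}  = {2} ∪ {1, 3}
  {1, 2, 4}  = {2} ∪ {1, 4}
  {1, 2, 5}  = {2} ∪ {1, 5}
  {1, 3, 4}  = {1, 4} ∪ {1, 3}
  {1, 3, 5}  = {1, 3} ∪ {1, 5}
  {1, 4, 5}  = {1, 4} ∪ {1, 5}
  {1, 2, 3, 4, 6}  = {1, 4} ∪ {2, 3, 4, 6}
  {1, 2, 3, 5, 6}  = {1, 3} ∪ {2, 3, 5, 6}
  {1, 2, 4, 5, 6}  = {2, 4, 5, 6} ∪ {1, 4}
  |family| = 21
Iteration 3 (15 new):
  {3}  = ᶜ of {1, 2, 4, 5, 6}
  {4}  = ᶜ of {1, 2, 3, 5, 6}
  {5}  = ᶜ of {1, 2, 3, 4, 6}
  {1, 2}  = {2} ∪ {1}
  {2, 3, 6}  = ᶜ of {1, 4, 5}
  {2, 4, 6}  = ᶜ of {1, 3, 5}
  {2, 5, 6}  = ᶜ of {1, 3, 4}
  {3, 4, 6}  = ᶜ of {1, 2, 5}
  {3, 5, 6}  = ᶜ of {1, 2, 4}
  {4, 5, 6}  = ᶜ of {1, 2, 3}
  {1, 2, 3, 4}  = {2} ∪ {1, 3, 4}
  {1, 2, 3, 5}  = {1, 3, 5} ∪ {2}
  {1, 2, 4, 5}  = {2} ∪ {1, 4, 5}
  {1, 3, 4, 5}  = {1, 3, 5} ∪ {1, 3, 4}
  {1, 2, 3, 4, 5}  = {1, 3, 5} ∪ {1, 2, 4}
  |family| = 36
Iteration 4: 18 new —
  {6}  = ᶜ of {1, 2, 3, 4, 5}
  {2, 3}  = {2} ∪ {3}
  {2, 4}  = {2} ∪ {4}
  {2, 5}  = {2} ∪ {5}
  {2, 6}  = ᶜ of {1, 3, 4, 5}
  {3, 4}  = {3} ∪ {4}
  {3, 5}  = {5} ∪ {3}
  {3, 6}  = ᶜ of {1, 2, 4, 5}
  {4, 5}  = {5} ∪ {4}
  {4, 6}  = ᶜ of {1, 2, 3, 5}
  {5, 6}  = ᶜ of {1, 2, 3, 4}
  {1, 2, 3, 6}  = {1, 2, 3} ∪ {2, 3, 6}
  {1, 2, 4, 6}  = {2, 4, 6} ∪ {1, 2}
  {1, 2, 5, 6}  = {1, 2} ∪ {2, 5, 6}
  {1, 3, 4, 6}  = {1} ∪ {3, 4, 6}
  {1, 3, 5, 6}  = {1} ∪ {3, 5, 6}
  {1, 4, 5, 6}  = {1, 4, 5} ∪ {4, 5, 6}
  {3, 4, 5, 6}  = ᶜ of {1, 2}
  |family| = 54
Iteration 5 adds 10:
  {1, 6}  = {6} ∪ {1}
  {1, 2, 6}  = {1, 2} ∪ {2, 6}
  {1, 3, 6}  = {1, 3} ∪ {6}
  {1, 4, 6}  = {1, 4} ∪ {4, 6}
  {1, 5, 6}  = {5, 6} ∪ {1, 5}
  {2, 3, 4}  = {3, 4} ∪ {2}
  {2, 3, 5}  = {2, 5} ∪ {3, 5}
  {2, 4, 5}  = {2, 5} ∪ {4, 5}
  {3, 4, 5}  = {3, 4} ∪ {4, 5}
  {2, 3, 4, 5}  = {2, 5} ∪ {3, 4}
  |family| = 64
Iteration 6: already closed under ᶜ and ∪.

σ(ℰ) = { {}, {1}, {2}, {3}, {4}, {5}, {6}, {1, 2}, {1, 3}, {1, 4}, {1, 5}, {1, 6}, {2, 3}, {2, 4}, {2, 5}, {2, 6}, {3, 4}, {3, 5}, {3, 6}, {4, 5}, {4, 6}, {5, 6}, {1, 2, 3}, {1, 2, 4}, {1, 2, 5}, {1, 2, 6}, {1, 3, 4}, {1, 3, 5}, {1, 3, 6}, {1, 4, 5}, {1, 4, 6}, {1, 5, 6}, {2, 3, 4}, {2, 3, 5}, {2, 3, 6}, {2, 4, 5}, {2, 4, 6}, {2, 5, 6}, {3, 4, 5}, {3, 4, 6}, {3, 5, 6}, {4, 5, 6}, {1, 2, 3, 4}, {1, 2, 3, 5}, {1, 2, 3, 6}, {1, 2, 4, 5}, {1, 2, 4, 6}, {1, 2, 5, 6}, {1, 3, 4, 5}, {1, 3, 4, 6}, {1, 3, 5, 6}, {1, 4, 5, 6}, {2, 3, 4, 5}, {2, 3, 4, 6}, {2, 3, 5, 6}, {2, 4, 5, 6}, {3, 4, 5, 6}, {1, 2, 3, 4, 5}, {1, 2, 3, 4, 6}, {1, 2, 3, 5, 6}, {1, 2, 4, 5, 6}, {1, 3, 4, 5, 6}, {2, 3, 4, 5, 6}, X }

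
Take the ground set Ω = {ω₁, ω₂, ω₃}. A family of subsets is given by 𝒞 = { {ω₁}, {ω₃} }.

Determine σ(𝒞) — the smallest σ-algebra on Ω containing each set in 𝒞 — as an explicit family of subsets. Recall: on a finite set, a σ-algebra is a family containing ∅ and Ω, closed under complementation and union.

Answer: σ(𝒞) = { ∅, {ω₁}, {ω₂}, {ω₃}, {ω₁, ω₂}, {ω₁, ω₃}, {ω₂, ω₃}, Ω }

Working:
Initial family (4 sets): { ∅, {ω₁}, {ω₃}, Ω }.
Pass 1 (3 new):
  {ω₁, ω₂}  = {ω₃}ᶜ
  {ω₁, ω₃}  = {ω₃} ∪ {ω₁}
  {ω₂, ω₃}  = {ω₁}ᶜ
  |family| = 7
Pass 2: 1 new —
  {ω₂}  = {ω₁, ω₃}ᶜ
  |family| = 8
Pass 3 adds nothing — fixpoint reached.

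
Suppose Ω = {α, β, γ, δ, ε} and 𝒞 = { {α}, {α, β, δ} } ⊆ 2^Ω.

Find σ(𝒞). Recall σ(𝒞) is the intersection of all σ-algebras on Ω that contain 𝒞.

|σ(𝒞)| = 8.  σ(𝒞) = { {}, {α}, {β, δ}, {γ, ε}, {α, β, δ}, {α, γ, ε}, {β, γ, δ, ε}, Ω }

Derivation:
Initial family (4 sets): { {}, {α}, {α, β, δ}, Ω }.
Round 1 adds 2:
  {γ, ε}  = {α, β, δ}ᶜ
  {β, γ, δ, ε}  = {α}ᶜ
Round 2. New:
  {α, γ, ε}  = {γ, ε} ∪ {α}
Round 3. New:
  {β, δ}  = {α, γ, ε}ᶜ
After Round 4 the family is unchanged; done.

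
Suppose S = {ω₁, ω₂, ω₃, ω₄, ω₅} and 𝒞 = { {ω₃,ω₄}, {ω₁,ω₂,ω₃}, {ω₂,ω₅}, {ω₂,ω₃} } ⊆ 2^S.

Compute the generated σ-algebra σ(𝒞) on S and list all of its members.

Start: 𝒞 ∪ {∅, S} = { {}, {ω₂,ω₃}, {ω₂,ω₅}, {ω₃,ω₄}, {ω₁,ω₂,ω₃}, S }.
Step 1. New:
  {ω₄,ω₅}  = complement {ω₁,ω₂,ω₃}
  {ω₁,ω₂,ω₅}  = complement {ω₃,ω₄}
  {ω₁,ω₃,ω₄}  = complement {ω₂,ω₅}
  {ω₁,ω₄,ω₅}  = complement {ω₂,ω₃}
  {ω₂,ω₃,ω₄}  = {ω₃,ω₄} ∪ {ω₂,ω₃}
  {ω₂,ω₃,ω₅}  = {ω₂,ω₅} ∪ {ω₂,ω₃}
  {ω₁,ω₂,ω₃,ω₄}  = {ω₃,ω₄} ∪ {ω₁,ω₂,ω₃}
  {ω₁,ω₂,ω₃,ω₅}  = {ω₂,ω₅} ∪ {ω₁,ω₂,ω₃}
  {ω₂,ω₃,ω₄,ω₅}  = {ω₂,ω₅} ∪ {ω₃,ω₄}
  (now 15)
Step 2: 9 new —
  {ω₁}  = complement {ω₂,ω₃,ω₄,ω₅}
  {ω₄}  = complement {ω₁,ω₂,ω₃,ω₅}
  {ω₅}  = complement {ω₁,ω₂,ω₃,ω₄}
  {ω₁,ω₄}  = complement {ω₂,ω₃,ω₅}
  {ω₁,ω₅}  = complement {ω₂,ω₃,ω₄}
  {ω₂,ω₄,ω₅}  = {ω₂,ω₅} ∪ {ω₄,ω₅}
  {ω₃,ω₄,ω₅}  = {ω₃,ω₄} ∪ {ω₄,ω₅}
  {ω₁,ω₂,ω₄,ω₅}  = {ω₁,ω₄,ω₅} ∪ {ω₂,ω₅}
  {ω₁,ω₃,ω₄,ω₅}  = {ω₁,ω₄,ω₅} ∪ {ω₃,ω₄}
  (now 24)
Step 3 adds 4:
  {ω₂}  = complement {ω₁,ω₃,ω₄,ω₅}
  {ω₃}  = complement {ω₁,ω₂,ω₄,ω₅}
  {ω₁,ω₂}  = complement {ω₃,ω₄,ω₅}
  {ω₁,ω₃}  = complement {ω₂,ω₄,ω₅}
  (now 28)
Step 4: +4 →
  {ω₂,ω₄}  = {ω₂} ∪ {ω₄}
  {ω₃,ω₅}  = {ω₅} ∪ {ω₃}
  {ω₁,ω₂,ω₄}  = {ω₁,ω₂} ∪ {ω₁,ω₄}
  {ω₁,ω₃,ω₅}  = {ω₅} ∪ {ω₁,ω₃}
  (now 32)
After Step 5 the family is unchanged; done.

Therefore σ(𝒞) = { {}, {ω₁}, {ω₂}, {ω₃}, {ω₄}, {ω₅}, {ω₁,ω₂}, {ω₁,ω₃}, {ω₁,ω₄}, {ω₁,ω₅}, {ω₂,ω₃}, {ω₂,ω₄}, {ω₂,ω₅}, {ω₃,ω₄}, {ω₃,ω₅}, {ω₄,ω₅}, {ω₁,ω₂,ω₃}, {ω₁,ω₂,ω₄}, {ω₁,ω₂,ω₅}, {ω₁,ω₃,ω₄}, {ω₁,ω₃,ω₅}, {ω₁,ω₄,ω₅}, {ω₂,ω₃,ω₄}, {ω₂,ω₃,ω₅}, {ω₂,ω₄,ω₅}, {ω₃,ω₄,ω₅}, {ω₁,ω₂,ω₃,ω₄}, {ω₁,ω₂,ω₃,ω₅}, {ω₁,ω₂,ω₄,ω₅}, {ω₁,ω₃,ω₄,ω₅}, {ω₂,ω₃,ω₄,ω₅}, S } (|σ(𝒞)| = 32).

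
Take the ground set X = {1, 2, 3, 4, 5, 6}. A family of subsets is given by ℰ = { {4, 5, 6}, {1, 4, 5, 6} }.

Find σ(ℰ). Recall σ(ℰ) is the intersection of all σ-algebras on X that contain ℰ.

Initial family (4 sets): { {}, {4, 5, 6}, {1, 4, 5, 6}, X }.
Round 1 (2 new):
  {2, 3}  = X∖{1, 4, 5, 6}
  {1, 2, 3}  = X∖{4, 5, 6}
  (now 6)
Round 2: +1 →
  {2, 3, 4, 5, 6}  = {2, 3} ∪ {4, 5, 6}
  (now 7)
Round 3: 1 new —
  {1}  = X∖{2, 3, 4, 5, 6}
  (now 8)
After Round 4 the family is unchanged; done.

Therefore σ(ℰ) = { {}, {1}, {2, 3}, {1, 2, 3}, {4, 5, 6}, {1, 4, 5, 6}, {2, 3, 4, 5, 6}, X } (|σ(ℰ)| = 8).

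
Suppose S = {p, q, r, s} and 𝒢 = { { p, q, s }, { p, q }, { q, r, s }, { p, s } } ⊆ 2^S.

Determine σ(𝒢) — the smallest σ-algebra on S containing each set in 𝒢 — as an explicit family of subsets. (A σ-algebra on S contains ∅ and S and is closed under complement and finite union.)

Seed the family with 𝒢 together with ∅ and S: { {}, { p, q }, { p, s }, { p, q, s }, { q, r, s }, S }.
Step 1: +4 →
  { p }  = complement { q, r, s }
  { r }  = complement { p, q, s }
  { q, r }  = complement { p, s }
  { r, s }  = complement { p, q }
  (now 10)
Step 2. New:
  { p, r }  = { r } ∪ { p }
  { p, q, r }  = { p, q } ∪ { r }
  { p, r, s }  = { r, s } ∪ { p, s }
  (now 13)
Step 3: +3 →
  { q }  = complement { p, r, s }
  { s }  = complement { p, q, r }
  { q, s }  = complement { p, r }
  (now 16)
Step 4: no new sets; the family is a σ-algebra.

Hence σ(𝒢) has 16 members: { {}, { p }, { q }, { r }, { s }, { p, q }, { p, r }, { p, s }, { q, r }, { q, s }, { r, s }, { p, q, r }, { p, q, s }, { p, r, s }, { q, r, s }, S }.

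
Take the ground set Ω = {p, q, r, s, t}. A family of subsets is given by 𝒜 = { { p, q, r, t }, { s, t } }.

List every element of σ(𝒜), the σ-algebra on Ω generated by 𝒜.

Answer: σ(𝒜) = { {  }, { s }, { t }, { s, t }, { p, q, r }, { p, q, r, s }, { p, q, r, t }, Ω }

Working:
Take S₀ = 𝒜 ∪ {∅, Ω} = { {  }, { s, t }, { p, q, r, t }, Ω }.
Round 1. New:
  { s }  = ᶜ of { p, q, r, t }
  { p, q, r }  = ᶜ of { s, t }
  — 6 sets.
Round 2 adds 1:
  { p, q, r, s }  = { p, q, r } ∪ { s }
  — 7 sets.
Round 3 (1 new):
  { t }  = ᶜ of { p, q, r, s }
  — 8 sets.
Round 4: no new sets; the family is a σ-algebra.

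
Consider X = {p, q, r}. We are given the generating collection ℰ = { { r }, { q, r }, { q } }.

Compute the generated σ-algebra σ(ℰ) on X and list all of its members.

|σ(ℰ)| = 8.  σ(ℰ) = { {}, { p }, { q }, { r }, { p, q }, { p, r }, { q, r }, X }

Check:
Seed the family with ℰ together with ∅ and X: { {}, { q }, { r }, { q, r }, X }.
Step 1 adds 3:
  { p }  = X∖{ q, r }
  { p, q }  = X∖{ r }
  { p, r }  = X∖{ q }
  (now 8)
Step 2: no new sets; the family is a σ-algebra.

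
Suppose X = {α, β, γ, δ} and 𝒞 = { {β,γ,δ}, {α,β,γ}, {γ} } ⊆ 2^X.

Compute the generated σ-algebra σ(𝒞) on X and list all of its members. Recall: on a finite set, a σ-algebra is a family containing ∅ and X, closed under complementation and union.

σ(𝒞) = { ∅, {α}, {β}, {γ}, {δ}, {α,β}, {α,γ}, {α,δ}, {β,γ}, {β,δ}, {γ,δ}, {α,β,γ}, {α,β,δ}, {α,γ,δ}, {β,γ,δ}, X }

Trace:
Seed the family with 𝒞 together with ∅ and X: { ∅, {γ}, {α,β,γ}, {β,γ,δ}, X }.
Pass 1: 3 new —
  {α}  = ᶜ of {β,γ,δ}
  {δ}  = ᶜ of {α,β,γ}
  {α,β,δ}  = ᶜ of {γ}
Pass 2 adds 3:
  {α,γ}  = {γ} ∪ {α}
  {α,δ}  = {δ} ∪ {α}
  {γ,δ}  = {γ} ∪ {δ}
Pass 3: 4 new —
  {α,β}  = ᶜ of {γ,δ}
  {β,γ}  = ᶜ of {α,δ}
  {β,δ}  = ᶜ of {α,γ}
  {α,γ,δ}  = {γ} ∪ {α,δ}
Pass 4. New:
  {β}  = ᶜ of {α,γ,δ}
Pass 5: stable.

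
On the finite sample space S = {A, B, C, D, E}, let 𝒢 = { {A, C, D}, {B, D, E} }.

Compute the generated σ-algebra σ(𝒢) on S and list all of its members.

σ(𝒢) (8 sets): { ∅, {D}, {A, C}, {B, E}, {A, C, D}, {B, D, E}, {A, B, C, E}, S }

Trace:
Begin from { ∅, {A, C, D}, {B, D, E}, S } (that is, 𝒢 plus ∅ and S).
Pass 1 adds 2:
  {A, C}  = complement {B, D, E}
  {B, E}  = complement {A, C, D}
  (now 6)
Pass 2 adds 1:
  {A, B, C, E}  = {B, E} ∪ {A, C}
  (now 7)
Pass 3. New:
  {D}  = complement {A, B, C, E}
  (now 8)
Pass 4: already closed under ᶜ and ∪.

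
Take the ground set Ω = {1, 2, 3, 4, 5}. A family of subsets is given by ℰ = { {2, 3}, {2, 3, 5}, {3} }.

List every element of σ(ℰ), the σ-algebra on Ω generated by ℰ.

Seed the family with ℰ together with ∅ and Ω: { {}, {3}, {2, 3}, {2, 3, 5}, Ω }.
Iteration 1 (3 new):
  {1, 4}  = {2, 3, 5}ᶜ
  {1, 4, 5}  = {2, 3}ᶜ
  {1, 2, 4, 5}  = {3}ᶜ
  |family| = 8
Iteration 2 (3 new):
  {1, 3, 4}  = {3} ∪ {1, 4}
  {1, 2, 3, 4}  = {2, 3} ∪ {1, 4}
  {1, 3, 4, 5}  = {1, 4, 5} ∪ {3}
  |family| = 11
Iteration 3 adds 3:
  {2}  = {1, 3, 4, 5}ᶜ
  {5}  = {1, 2, 3, 4}ᶜ
  {2, 5}  = {1, 3, 4}ᶜ
  |family| = 14
Iteration 4: 2 new —
  {3, 5}  = {3} ∪ {5}
  {1, 2, 4}  = {1, 4} ∪ {2}
  |family| = 16
Iteration 5: closed — nothing new.

|σ(ℰ)| = 16.  σ(ℰ) = { {}, {2}, {3}, {5}, {1, 4}, {2, 3}, {2, 5}, {3, 5}, {1, 2, 4}, {1, 3, 4}, {1, 4, 5}, {2, 3, 5}, {1, 2, 3, 4}, {1, 2, 4, 5}, {1, 3, 4, 5}, Ω }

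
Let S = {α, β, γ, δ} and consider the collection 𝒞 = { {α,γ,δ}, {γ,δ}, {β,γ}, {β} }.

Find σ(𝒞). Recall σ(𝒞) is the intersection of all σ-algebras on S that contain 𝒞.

Answer: σ(𝒞) = { {}, {α}, {β}, {γ}, {δ}, {α,β}, {α,γ}, {α,δ}, {β,γ}, {β,δ}, {γ,δ}, {α,β,γ}, {α,β,δ}, {α,γ,δ}, {β,γ,δ}, S }

Working:
Begin from { {}, {β}, {β,γ}, {γ,δ}, {α,γ,δ}, S } (that is, 𝒞 plus ∅ and S).
Step 1. New:
  {α,β}  = S∖{γ,δ}
  {α,δ}  = S∖{β,γ}
  {β,γ,δ}  = {γ,δ} ∪ {β,γ}
  [9 total]
Step 2: +3 →
  {α}  = S∖{β,γ,δ}
  {α,β,γ}  = {α,β} ∪ {β,γ}
  {α,β,δ}  = {α,β} ∪ {α,δ}
  [12 total]
Step 3. New:
  {γ}  = S∖{α,β,δ}
  {δ}  = S∖{α,β,γ}
  [14 total]
Step 4: 2 new —
  {α,γ}  = {γ} ∪ {α}
  {β,δ}  = {δ} ∪ {β}
  [16 total]
After Step 5 the family is unchanged; done.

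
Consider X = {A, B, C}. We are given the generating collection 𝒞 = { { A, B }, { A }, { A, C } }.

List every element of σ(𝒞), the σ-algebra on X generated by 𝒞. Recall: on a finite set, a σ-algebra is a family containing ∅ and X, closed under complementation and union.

Take S₀ = 𝒞 ∪ {∅, X} = { {  }, { A }, { A, B }, { A, C }, X }.
Iteration 1 (3 new):
  { B }  = ᶜ of { A, C }
  { C }  = ᶜ of { A, B }
  { B, C }  = ᶜ of { A }
  (now 8)
Iteration 2 adds nothing — fixpoint reached.

σ(𝒞) = { {  }, { A }, { B }, { C }, { A, B }, { A, C }, { B, C }, X }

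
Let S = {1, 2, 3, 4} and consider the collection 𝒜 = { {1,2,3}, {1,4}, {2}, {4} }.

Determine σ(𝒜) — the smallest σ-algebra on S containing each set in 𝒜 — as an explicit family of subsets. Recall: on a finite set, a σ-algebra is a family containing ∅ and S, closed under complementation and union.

σ(𝒜) (16 sets): { {}, {1}, {2}, {3}, {4}, {1,2}, {1,3}, {1,4}, {2,3}, {2,4}, {3,4}, {1,2,3}, {1,2,4}, {1,3,4}, {2,3,4}, S }

Check:
Begin from { {}, {2}, {4}, {1,4}, {1,2,3}, S } (that is, 𝒜 plus ∅ and S).
Round 1 (4 new):
  {2,3}  = complement {1,4}
  {2,4}  = {4} ∪ {2}
  {1,2,4}  = {1,4} ∪ {2}
  {1,3,4}  = complement {2}
  |family| = 10
Round 2 adds 3:
  {3}  = complement {1,2,4}
  {1,3}  = complement {2,4}
  {2,3,4}  = {2,3} ∪ {4}
  |family| = 13
Round 3: 2 new —
  {1}  = complement {2,3,4}
  {3,4}  = {3} ∪ {4}
  |family| = 15
Round 4. New:
  {1,2}  = complement {3,4}
  |family| = 16
After Round 5 the family is unchanged; done.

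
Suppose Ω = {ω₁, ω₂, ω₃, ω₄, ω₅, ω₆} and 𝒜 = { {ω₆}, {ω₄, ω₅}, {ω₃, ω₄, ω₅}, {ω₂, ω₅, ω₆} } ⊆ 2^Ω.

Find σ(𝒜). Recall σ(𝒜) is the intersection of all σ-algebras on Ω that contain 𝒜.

|σ(𝒜)| = 64.  σ(𝒜) = { ∅, {ω₁}, {ω₂}, {ω₃}, {ω₄}, {ω₅}, {ω₆}, {ω₁, ω₂}, {ω₁, ω₃}, {ω₁, ω₄}, {ω₁, ω₅}, {ω₁, ω₆}, {ω₂, ω₃}, {ω₂, ω₄}, {ω₂, ω₅}, {ω₂, ω₆}, {ω₃, ω₄}, {ω₃, ω₅}, {ω₃, ω₆}, {ω₄, ω₅}, {ω₄, ω₆}, {ω₅, ω₆}, {ω₁, ω₂, ω₃}, {ω₁, ω₂, ω₄}, {ω₁, ω₂, ω₅}, {ω₁, ω₂, ω₆}, {ω₁, ω₃, ω₄}, {ω₁, ω₃, ω₅}, {ω₁, ω₃, ω₆}, {ω₁, ω₄, ω₅}, {ω₁, ω₄, ω₆}, {ω₁, ω₅, ω₆}, {ω₂, ω₃, ω₄}, {ω₂, ω₃, ω₅}, {ω₂, ω₃, ω₆}, {ω₂, ω₄, ω₅}, {ω₂, ω₄, ω₆}, {ω₂, ω₅, ω₆}, {ω₃, ω₄, ω₅}, {ω₃, ω₄, ω₆}, {ω₃, ω₅, ω₆}, {ω₄, ω₅, ω₆}, {ω₁, ω₂, ω₃, ω₄}, {ω₁, ω₂, ω₃, ω₅}, {ω₁, ω₂, ω₃, ω₆}, {ω₁, ω₂, ω₄, ω₅}, {ω₁, ω₂, ω₄, ω₆}, {ω₁, ω₂, ω₅, ω₆}, {ω₁, ω₃, ω₄, ω₅}, {ω₁, ω₃, ω₄, ω₆}, {ω₁, ω₃, ω₅, ω₆}, {ω₁, ω₄, ω₅, ω₆}, {ω₂, ω₃, ω₄, ω₅}, {ω₂, ω₃, ω₄, ω₆}, {ω₂, ω₃, ω₅, ω₆}, {ω₂, ω₄, ω₅, ω₆}, {ω₃, ω₄, ω₅, ω₆}, {ω₁, ω₂, ω₃, ω₄, ω₅}, {ω₁, ω₂, ω₃, ω₄, ω₆}, {ω₁, ω₂, ω₃, ω₅, ω₆}, {ω₁, ω₂, ω₄, ω₅, ω₆}, {ω₁, ω₃, ω₄, ω₅, ω₆}, {ω₂, ω₃, ω₄, ω₅, ω₆}, Ω }

Trace:
Start: 𝒜 ∪ {∅, Ω} = { ∅, {ω₆}, {ω₄, ω₅}, {ω₂, ω₅, ω₆}, {ω₃, ω₄, ω₅}, Ω }.
Step 1: 8 new —
  {ω₁, ω₂, ω₆}  = Ω∖{ω₃, ω₄, ω₅}
  {ω₁, ω₃, ω₄}  = Ω∖{ω₂, ω₅, ω₆}
  {ω₄, ω₅, ω₆}  = {ω₄, ω₅} ∪ {ω₆}
  {ω₁, ω₂, ω₃, ω₆}  = Ω∖{ω₄, ω₅}
  {ω₂, ω₄, ω₅, ω₆}  = {ω₄, ω₅} ∪ {ω₂, ω₅, ω₆}
  {ω₃, ω₄, ω₅, ω₆}  = {ω₃, ω₄, ω₅} ∪ {ω₆}
  {ω₁, ω₂, ω₃, ω₄, ω₅}  = Ω∖{ω₆}
  {ω₂, ω₃, ω₄, ω₅, ω₆}  = {ω₃, ω₄, ω₅} ∪ {ω₂, ω₅, ω₆}
  — 14 sets.
Step 2 adds 11:
  {ω₁}  = Ω∖{ω₂, ω₃, ω₄, ω₅, ω₆}
  {ω₁, ω₂}  = Ω∖{ω₃, ω₄, ω₅, ω₆}
  {ω₁, ω₃}  = Ω∖{ω₂, ω₄, ω₅, ω₆}
  {ω₁, ω₂, ω₃}  = Ω∖{ω₄, ω₅, ω₆}
  {ω₁, ω₂, ω₅, ω₆}  = {ω₂, ω₅, ω₆} ∪ {ω₁, ω₂, ω₆}
  {ω₁, ω₃, ω₄, ω₅}  = {ω₃, ω₄, ω₅} ∪ {ω₁, ω₃, ω₄}
  {ω₁, ω₃, ω₄, ω₆}  = {ω₆} ∪ {ω₁, ω₃, ω₄}
  {ω₁, ω₂, ω₃, ω₄, ω₆}  = {ω₁, ω₂, ω₃, ω₆} ∪ {ω₁, ω₃, ω₄}
  {ω₁, ω₂, ω₃, ω₅, ω₆}  = {ω₂, ω₅, ω₆} ∪ {ω₁, ω₂, ω₃, ω₆}
  {ω₁, ω₂, ω₄, ω₅, ω₆}  = {ω₄, ω₅} ∪ {ω₁, ω₂, ω₆}
  {ω₁, ω₃, ω₄, ω₅, ω₆}  = {ω₃, ω₄, ω₅, ω₆} ∪ {ω₁, ω₃, ω₄}
  — 25 sets.
Step 3: 13 new —
  {ω₂}  = Ω∖{ω₁, ω₃, ω₄, ω₅, ω₆}
  {ω₃}  = Ω∖{ω₁, ω₂, ω₄, ω₅, ω₆}
  {ω₄}  = Ω∖{ω₁, ω₂, ω₃, ω₅, ω₆}
  {ω₅}  = Ω∖{ω₁, ω₂, ω₃, ω₄, ω₆}
  {ω₁, ω₆}  = {ω₆} ∪ {ω₁}
  {ω₂, ω₅}  = Ω∖{ω₁, ω₃, ω₄, ω₆}
  {ω₂, ω₆}  = Ω∖{ω₁, ω₃, ω₄, ω₅}
  {ω₃, ω₄}  = Ω∖{ω₁, ω₂, ω₅, ω₆}
  {ω₁, ω₃, ω₆}  = {ω₁, ω₃} ∪ {ω₆}
  {ω₁, ω₄, ω₅}  = {ω₄, ω₅} ∪ {ω₁}
  {ω₁, ω₂, ω₃, ω₄}  = {ω₁, ω₃, ω₄} ∪ {ω₁, ω₂, ω₃}
  {ω₁, ω₂, ω₄, ω₅}  = {ω₄, ω₅} ∪ {ω₁, ω₂}
  {ω₁, ω₄, ω₅, ω₆}  = {ω₄, ω₅, ω₆} ∪ {ω₁}
  — 38 sets.
Step 4 (25 new):
  {ω₁, ω₄}  = {ω₄} ∪ {ω₁}
  {ω₁, ω₅}  = {ω₁} ∪ {ω₅}
  {ω₂, ω₃}  = Ω∖{ω₁, ω₄, ω₅, ω₆}
  {ω₂, ω₄}  = {ω₂} ∪ {ω₄}
  {ω₃, ω₅}  = {ω₃} ∪ {ω₅}
  {ω₃, ω₆}  = Ω∖{ω₁, ω₂, ω₄, ω₅}
  {ω₄, ω₆}  = {ω₄} ∪ {ω₆}
  {ω₅, ω₆}  = Ω∖{ω₁, ω₂, ω₃, ω₄}
  {ω₁, ω₂, ω₄}  = {ω₁, ω₂} ∪ {ω₄}
  {ω₁, ω₂, ω₅}  = {ω₁, ω₂} ∪ {ω₂, ω₅}
  {ω₁, ω₃, ω₅}  = {ω₁, ω₃} ∪ {ω₅}
  {ω₁, ω₄, ω₆}  = {ω₁, ω₆} ∪ {ω₄}
  {ω₁, ω₅, ω₆}  = {ω₁, ω₆} ∪ {ω₅}
  {ω₂, ω₃, ω₄}  = {ω₃, ω₄} ∪ {ω₂}
  {ω₂, ω₃, ω₅}  = {ω₃} ∪ {ω₂, ω₅}
  {ω₂, ω₃, ω₆}  = Ω∖{ω₁, ω₄, ω₅}
  {ω₂, ω₄, ω₅}  = Ω∖{ω₁, ω₃, ω₆}
  {ω₂, ω₄, ω₆}  = {ω₂, ω₆} ∪ {ω₄}
  {ω₃, ω₄, ω₆}  = {ω₃, ω₄} ∪ {ω₆}
  {ω₁, ω₂, ω₃, ω₅}  = {ω₁, ω₃} ∪ {ω₂, ω₅}
  {ω₁, ω₂, ω₄, ω₆}  = {ω₄} ∪ {ω₁, ω₂, ω₆}
  {ω₁, ω₃, ω₅, ω₆}  = {ω₁, ω₃, ω₆} ∪ {ω₅}
  {ω₂, ω₃, ω₄, ω₅}  = Ω∖{ω₁, ω₆}
  {ω₂, ω₃, ω₄, ω₆}  = {ω₃, ω₄} ∪ {ω₂, ω₆}
  {ω₂, ω₃, ω₅, ω₆}  = {ω₃} ∪ {ω₂, ω₅, ω₆}
  — 63 sets.
Step 5 adds 1:
  {ω₃, ω₅, ω₆}  = Ω∖{ω₁, ω₂, ω₄}
  — 64 sets.
Step 6: no new sets; the family is a σ-algebra.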